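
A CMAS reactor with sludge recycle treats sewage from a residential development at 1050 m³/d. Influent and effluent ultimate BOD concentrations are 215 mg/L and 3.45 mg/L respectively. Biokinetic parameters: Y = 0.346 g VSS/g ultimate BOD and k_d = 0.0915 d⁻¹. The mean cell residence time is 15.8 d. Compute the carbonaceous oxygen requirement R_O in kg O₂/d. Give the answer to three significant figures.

R_O ≈ 178 kg O₂/d

Y_obs = Y / (1 + k_d θ_c) = 0.346 / (1 + 0.0915 × 15.8) = 0.346 / 2.446 = 0.1415.
Substrate removed = Q·(S₀ − S) = 1050 m³/d × (215 − 3.45) g/m³ = 2.22×10^5 g/d = 222.1 kg/d.
P_X = Y_obs·Q·(S₀ − S) = 0.1415 × 222.1 = 31.42 kg VSS/d.
R_O = Q·ΔS − 1.42 P_X = 222.1 − 44.62 = 177.5 kg O₂/d.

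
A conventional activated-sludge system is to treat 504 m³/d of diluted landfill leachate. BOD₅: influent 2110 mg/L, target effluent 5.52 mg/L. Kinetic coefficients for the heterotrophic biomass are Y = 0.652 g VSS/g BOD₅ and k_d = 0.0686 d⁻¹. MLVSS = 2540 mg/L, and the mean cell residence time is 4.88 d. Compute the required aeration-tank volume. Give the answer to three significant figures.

V ≈ 995 m³

From the SRT design equation V = Y Q (S₀−S) θ_c / [X (1 + k_d θ_c)] = 0.652 × 504 × (2110 − 5.52) × 4.88 / [2540 × (1 + 0.0686 × 4.88)] = 3.37×10^6 / 3390 = 995.4 m³.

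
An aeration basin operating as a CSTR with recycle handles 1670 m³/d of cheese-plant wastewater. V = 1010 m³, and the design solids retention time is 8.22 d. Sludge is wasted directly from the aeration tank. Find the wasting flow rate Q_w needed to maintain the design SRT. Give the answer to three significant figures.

Q_w ≈ 123 m³/d

Wasting from the aeration tank: Q_w = V / θ_c = 1010 / 8.22 = 122.9 m³/d.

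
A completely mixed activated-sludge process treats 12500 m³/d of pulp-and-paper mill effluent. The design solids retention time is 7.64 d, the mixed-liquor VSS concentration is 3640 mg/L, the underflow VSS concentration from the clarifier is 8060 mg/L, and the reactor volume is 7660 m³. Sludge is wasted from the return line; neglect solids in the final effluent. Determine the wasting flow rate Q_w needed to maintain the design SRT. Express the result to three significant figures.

Q_w = (V·X)/(θ_c X_r) = 7660 × 3640 / (7.64 × 8060) = 452.8 m³/d.

Q_w ≈ 453 m³/d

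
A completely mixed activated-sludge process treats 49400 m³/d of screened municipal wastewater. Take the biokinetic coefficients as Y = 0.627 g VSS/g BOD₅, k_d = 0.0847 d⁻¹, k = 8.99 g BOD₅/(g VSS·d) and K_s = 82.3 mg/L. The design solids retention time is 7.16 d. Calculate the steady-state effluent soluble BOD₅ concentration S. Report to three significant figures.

S ≈ 3.41 mg/L

Effluent substrate depends only on kinetics and SRT: S = K_s(1 + k_d θ_c) / [θ_c(Yk − k_d) − 1] = 82.3 × (1 + 0.0847 × 7.16) / [7.16 × (0.627 × 8.99 − 0.0847) − 1] = 132.2 / 38.75 = 3.412 mg/L.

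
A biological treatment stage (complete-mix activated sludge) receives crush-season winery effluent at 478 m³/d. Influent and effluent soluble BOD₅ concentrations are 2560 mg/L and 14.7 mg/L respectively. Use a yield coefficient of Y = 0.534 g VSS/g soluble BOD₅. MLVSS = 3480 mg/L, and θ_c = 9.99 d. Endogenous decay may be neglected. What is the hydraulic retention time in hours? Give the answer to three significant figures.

V·X = Y·Q·ΔS·θ_c gives V = 0.534 × 478 × (2560 − 14.7) × 9.99 / 3480 = 1865 m³.
HRT = V/Q = 1865 m³ / 478 m³·d⁻¹ = 3.902 d × 24 = 93.64 h.

τ ≈ 93.6 h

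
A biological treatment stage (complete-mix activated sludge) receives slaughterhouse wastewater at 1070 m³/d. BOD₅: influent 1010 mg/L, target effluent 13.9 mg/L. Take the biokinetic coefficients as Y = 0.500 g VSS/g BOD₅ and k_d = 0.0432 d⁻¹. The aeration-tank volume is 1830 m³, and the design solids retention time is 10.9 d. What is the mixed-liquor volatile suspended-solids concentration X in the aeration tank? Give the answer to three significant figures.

X ≈ 2160 mg/L

From V·X·(1 + k_d·θ_c) = Y·Q·(S₀ − S)·θ_c: X = 0.500 × 1070 × (1010 − 13.9) × 10.9 / [1830 × (1 + 0.0432 × 10.9)] = 2158 mg/L.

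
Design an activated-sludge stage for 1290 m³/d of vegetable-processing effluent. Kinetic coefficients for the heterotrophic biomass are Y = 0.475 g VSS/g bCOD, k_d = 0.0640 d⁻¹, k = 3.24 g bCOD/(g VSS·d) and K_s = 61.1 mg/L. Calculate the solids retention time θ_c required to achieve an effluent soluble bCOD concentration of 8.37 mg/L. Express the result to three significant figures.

At the target effluent, Y k S/(K_s+S) = 0.475×3.24×8.37/69.47 = 0.1854 d⁻¹.
θ_c = 1/(μ − k_d) = 1/(0.1854 − 0.0640) = 1/0.1214 = 8.236 d.

θ_c ≈ 8.24 d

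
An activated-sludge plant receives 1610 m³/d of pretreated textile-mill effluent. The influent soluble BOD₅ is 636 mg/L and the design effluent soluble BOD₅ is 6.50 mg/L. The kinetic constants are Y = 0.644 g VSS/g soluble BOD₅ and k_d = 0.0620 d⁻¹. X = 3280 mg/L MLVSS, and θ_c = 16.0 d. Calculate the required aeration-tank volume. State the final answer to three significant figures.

Rearranging the biomass balance for a CMAS with decay, V = Y·Q·ΔS·θ_c / [X·(1+k_d θ_c)] = 0.644 × 1610 × (636 − 6.50) × 16.0 / [3280 × (1 + 0.0620 × 16.0)] = 1.04×10^7 / 6534 = 1598 m³.

V ≈ 1600 m³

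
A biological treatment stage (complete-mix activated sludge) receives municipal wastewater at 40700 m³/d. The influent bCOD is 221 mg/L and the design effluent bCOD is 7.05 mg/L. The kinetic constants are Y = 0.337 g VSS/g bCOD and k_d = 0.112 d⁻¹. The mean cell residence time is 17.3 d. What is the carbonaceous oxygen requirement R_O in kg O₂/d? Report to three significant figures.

The observed yield is Y_obs = Y/(1 + k_d·θ_c) = 0.337 / (1 + 0.112 × 17.3) = 0.337 / 2.938 = 0.1147 g VSS per g bCOD removed.
Mass of bCOD removed per day: Q(S₀ − S) = 40700 × 213.9 g/m³ = 8708 kg/d.
Net sludge production P_X = 0.1147 × 8708 = 999.0 kg VSS/d.
R_O = Q·ΔS − 1.42 P_X = 8708 − 1419 = 7289 kg O₂/d.

R_O ≈ 7290 kg O₂/d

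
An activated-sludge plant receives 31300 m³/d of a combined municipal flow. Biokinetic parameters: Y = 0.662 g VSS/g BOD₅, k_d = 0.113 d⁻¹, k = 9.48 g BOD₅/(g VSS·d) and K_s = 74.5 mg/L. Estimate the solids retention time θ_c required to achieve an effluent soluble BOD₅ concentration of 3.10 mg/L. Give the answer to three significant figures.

θ_c ≈ 7.26 d

At the target effluent, Y k S/(K_s+S) = 0.662×9.48×3.10/77.60 = 0.2507 d⁻¹.
1/θ_c = 0.2507 − 0.113 = 0.1377 d⁻¹, so θ_c = 7.262 d.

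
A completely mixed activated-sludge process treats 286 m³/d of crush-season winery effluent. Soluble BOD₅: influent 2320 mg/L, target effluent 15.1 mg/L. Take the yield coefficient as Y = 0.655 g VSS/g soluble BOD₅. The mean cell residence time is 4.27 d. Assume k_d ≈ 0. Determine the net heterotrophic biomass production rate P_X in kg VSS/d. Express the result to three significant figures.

Since k_d ≈ 0, Y_obs = Y = 0.655 g VSS/g soluble BOD₅.
Substrate removed = Q·(S₀ − S) = 286 m³/d × (2320 − 15.1) g/m³ = 6.59×10^5 g/d = 659.2 kg/d.
Biomass produced: P_X = Y_obs·Q·ΔS = 0.6550 × 659.2 ≈ 431.8 kg VSS/d.

P_X ≈ 432 kg VSS/d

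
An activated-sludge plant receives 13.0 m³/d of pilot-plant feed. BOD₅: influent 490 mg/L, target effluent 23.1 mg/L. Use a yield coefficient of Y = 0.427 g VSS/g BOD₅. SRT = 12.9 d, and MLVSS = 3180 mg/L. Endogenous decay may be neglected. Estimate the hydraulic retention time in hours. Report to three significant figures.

Biomass mass balance (decay neglected): V·X = Y·Q·(S₀ − S)·θ_c, so V = 0.427 × 13.0 × (490 − 23.1) × 12.9 / 3180 = 10.51 m³.
τ = V/Q = 10.51/13.0 = 0.8088 d, or 19.41 h.

τ ≈ 19.4 h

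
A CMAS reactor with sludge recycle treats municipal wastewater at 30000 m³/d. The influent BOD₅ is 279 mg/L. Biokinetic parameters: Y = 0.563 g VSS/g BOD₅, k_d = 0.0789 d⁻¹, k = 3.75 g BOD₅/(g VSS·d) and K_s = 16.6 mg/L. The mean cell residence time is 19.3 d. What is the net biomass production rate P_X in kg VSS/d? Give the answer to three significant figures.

P_X ≈ 1860 kg VSS/d

For a completely mixed reactor with recycle the Lawrence–McCarty relation gives S = K_s·(1 + k_d·θ_c) / [θ_c·(Y·k − k_d) − 1] = 16.6 × (1 + 0.0789 × 19.3) / [19.3 × (0.563 × 3.75 − 0.0789) − 1] = 41.88 / 38.22 = 1.096 mg/L.
Observed yield with endogenous decay: Y_obs = Y / (1 + k_d·θ_c) = 0.563 / (1 + 0.0789 × 19.3) = 0.563 / 2.523 = 0.2232 g VSS/g BOD₅.
ΔS = 279 − 1.10 = 277.9 mg/L, so the substrate removal rate is 30000 × 277.9/1000 = 8337 kg BOD₅/d.
So the net sludge growth is P_X = 0.2232 × 8337 = 1861 kg VSS/d.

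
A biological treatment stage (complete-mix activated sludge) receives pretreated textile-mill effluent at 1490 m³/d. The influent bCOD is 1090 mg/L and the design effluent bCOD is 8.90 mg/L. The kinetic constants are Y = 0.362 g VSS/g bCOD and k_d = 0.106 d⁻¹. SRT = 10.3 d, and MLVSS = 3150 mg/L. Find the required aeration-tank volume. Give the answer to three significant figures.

Steady-state biomass mass balance: V·X·(1 + k_d·θ_c) = Y·Q·(S₀ − S)·θ_c, so V = 0.362 × 1490 × (1090 − 8.90) × 10.3 / [3150 × (1 + 0.106 × 10.3)] = 6.01×10^6 / 6589 = 911.5 m³.

V ≈ 912 m³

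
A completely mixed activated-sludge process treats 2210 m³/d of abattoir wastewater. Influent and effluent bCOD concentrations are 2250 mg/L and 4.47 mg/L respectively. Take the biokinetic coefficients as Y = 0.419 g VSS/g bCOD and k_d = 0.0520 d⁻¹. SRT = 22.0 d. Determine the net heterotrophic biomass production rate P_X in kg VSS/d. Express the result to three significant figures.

The observed yield is Y_obs = Y/(1 + k_d·θ_c) = 0.419 / (1 + 0.0520 × 22.0) = 0.419 / 2.144 = 0.1954 g VSS per g bCOD removed.
Mass of bCOD removed per day: Q(S₀ − S) = 2210 × 2246 g/m³ = 4963 kg/d.
P_X = Y_obs · Q(S₀ − S) = 0.1954 × 4963 = 969.8 kg VSS/d.

P_X ≈ 970 kg VSS/d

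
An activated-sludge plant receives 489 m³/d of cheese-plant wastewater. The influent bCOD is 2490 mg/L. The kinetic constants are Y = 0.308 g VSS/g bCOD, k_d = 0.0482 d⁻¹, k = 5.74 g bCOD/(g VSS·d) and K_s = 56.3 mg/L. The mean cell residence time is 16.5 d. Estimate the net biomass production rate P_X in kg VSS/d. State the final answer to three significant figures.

From the Monod/SRT balance for a CMAS, S = K_s·(1+k_d θ_c)/[θ_c·(Y k − k_d) − 1] = 56.3 × (1 + 0.0482 × 16.5) / [16.5 × (0.308 × 5.74 − 0.0482) − 1] = 101.1 / 27.38 = 3.692 mg/L.
Observed yield with endogenous decay: Y_obs = Y / (1 + k_d·θ_c) = 0.308 / (1 + 0.0482 × 16.5) = 0.308 / 1.795 = 0.1716 g VSS/g bCOD.
Mass of bCOD removed per day: Q(S₀ − S) = 489 × 2486 g/m³ = 1216 kg/d.
So the net sludge growth is P_X = 0.1716 × 1216 = 208.6 kg VSS/d.

P_X ≈ 209 kg VSS/d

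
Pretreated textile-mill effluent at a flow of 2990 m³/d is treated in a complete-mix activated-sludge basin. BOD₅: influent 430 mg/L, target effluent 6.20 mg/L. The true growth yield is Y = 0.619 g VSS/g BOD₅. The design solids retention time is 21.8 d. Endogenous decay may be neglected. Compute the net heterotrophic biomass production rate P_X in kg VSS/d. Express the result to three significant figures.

No decay correction is needed, so Y_obs = Y = 0.619.
ΔS = 430 − 6.20 = 423.8 mg/L, so the substrate removal rate is 2990 × 423.8/1000 = 1267 kg BOD₅/d.
Net biomass production P_X = Y_obs × Q·(S₀ − S) = 0.6190 × 1267 = 784.4 kg VSS/d.

P_X ≈ 784 kg VSS/d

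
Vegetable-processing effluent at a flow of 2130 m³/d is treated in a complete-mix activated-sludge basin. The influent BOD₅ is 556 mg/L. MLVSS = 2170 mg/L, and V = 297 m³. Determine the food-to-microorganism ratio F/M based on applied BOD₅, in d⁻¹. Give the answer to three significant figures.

Food-to-microorganism ratio F/M = Q S₀ / (V X) = 2130 × 556 / (297.0 × 2170) = 1.838 d⁻¹.

F/M ≈ 1.84 d⁻¹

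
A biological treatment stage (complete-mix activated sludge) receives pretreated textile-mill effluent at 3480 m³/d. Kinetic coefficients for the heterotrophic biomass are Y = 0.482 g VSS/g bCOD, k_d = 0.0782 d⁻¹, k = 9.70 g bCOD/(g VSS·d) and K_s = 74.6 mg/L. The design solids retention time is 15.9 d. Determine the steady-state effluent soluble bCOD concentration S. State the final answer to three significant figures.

From the Monod/SRT balance for a CMAS, S = K_s·(1+k_d θ_c)/[θ_c·(Y k − k_d) − 1] = 74.6 × (1 + 0.0782 × 15.9) / [15.9 × (0.482 × 9.70 − 0.0782) − 1] = 167.4 / 72.10 = 2.321 mg/L.

S ≈ 2.32 mg/L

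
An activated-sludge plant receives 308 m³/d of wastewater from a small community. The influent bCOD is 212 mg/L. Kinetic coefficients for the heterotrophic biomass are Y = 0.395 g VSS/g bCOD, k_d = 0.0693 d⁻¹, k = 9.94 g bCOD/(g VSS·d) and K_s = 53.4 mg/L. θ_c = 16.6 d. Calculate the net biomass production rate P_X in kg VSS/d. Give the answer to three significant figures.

For a completely mixed reactor with recycle the Lawrence–McCarty relation gives S = K_s·(1 + k_d·θ_c) / [θ_c·(Y·k − k_d) − 1] = 53.4 × (1 + 0.0693 × 16.6) / [16.6 × (0.395 × 9.94 − 0.0693) − 1] = 114.8 / 63.03 = 1.822 mg/L.
Y_obs = Y / (1 + k_d θ_c) = 0.395 / (1 + 0.0693 × 16.6) = 0.395 / 2.150 = 0.1837.
Mass of bCOD removed per day: Q(S₀ − S) = 308 × 210.2 g/m³ = 64.74 kg/d.
P_X = Y_obs · Q(S₀ − S) = 0.1837 × 64.74 = 11.89 kg VSS/d.

P_X ≈ 11.9 kg VSS/d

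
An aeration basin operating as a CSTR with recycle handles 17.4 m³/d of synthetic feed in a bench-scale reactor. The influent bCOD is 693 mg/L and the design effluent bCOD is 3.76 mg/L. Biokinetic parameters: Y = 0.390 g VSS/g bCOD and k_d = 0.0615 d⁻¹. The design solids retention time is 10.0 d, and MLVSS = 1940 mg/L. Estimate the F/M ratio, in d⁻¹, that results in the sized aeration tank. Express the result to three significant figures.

Steady-state biomass mass balance: V·X·(1 + k_d·θ_c) = Y·Q·(S₀ − S)·θ_c, so V = 0.390 × 17.4 × (693 − 3.76) × 10.0 / [1940 × (1 + 0.0615 × 10.0)] = 4.68×10^4 / 3133 = 14.93 m³.
Food-to-microorganism ratio F/M = Q S₀ / (V X) = 17.4 × 693 / (14.93 × 1940) = 0.4164 d⁻¹.

F/M ≈ 0.416 d⁻¹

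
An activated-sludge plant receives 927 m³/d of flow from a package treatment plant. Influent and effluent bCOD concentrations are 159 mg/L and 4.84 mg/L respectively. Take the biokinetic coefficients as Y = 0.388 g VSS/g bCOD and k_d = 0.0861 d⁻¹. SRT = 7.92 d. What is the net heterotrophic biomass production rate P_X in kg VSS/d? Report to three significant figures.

P_X ≈ 33.0 kg VSS/d

Y_obs = Y / (1 + k_d θ_c) = 0.388 / (1 + 0.0861 × 7.92) = 0.388 / 1.682 = 0.2307.
Mass of bCOD removed per day: Q(S₀ − S) = 927 × 154.2 g/m³ = 142.9 kg/d.
P_X = Y_obs · Q(S₀ − S) = 0.2307 × 142.9 = 32.97 kg VSS/d.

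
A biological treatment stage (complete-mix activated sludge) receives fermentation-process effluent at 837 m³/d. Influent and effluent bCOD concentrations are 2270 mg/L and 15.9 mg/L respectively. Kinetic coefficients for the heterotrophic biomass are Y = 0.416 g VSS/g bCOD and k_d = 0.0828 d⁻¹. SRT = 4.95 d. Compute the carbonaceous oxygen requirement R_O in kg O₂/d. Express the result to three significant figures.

Observed yield with endogenous decay: Y_obs = Y / (1 + k_d·θ_c) = 0.416 / (1 + 0.0828 × 4.95) = 0.416 / 1.410 = 0.2951 g VSS/g bCOD.
Q·(S₀ − S) = 837 × (2270 − 15.9) × 10⁻³ = 1887 kg/d removed.
Biomass synthesised: P_X = Y_obs × 1887 = 556.7 kg VSS/d.
Carbonaceous O₂ demand = substrate oxidised − cell-mass equivalent = 1887 − 1.42 × 556.7 = 1096 kg O₂/d.

R_O ≈ 1100 kg O₂/d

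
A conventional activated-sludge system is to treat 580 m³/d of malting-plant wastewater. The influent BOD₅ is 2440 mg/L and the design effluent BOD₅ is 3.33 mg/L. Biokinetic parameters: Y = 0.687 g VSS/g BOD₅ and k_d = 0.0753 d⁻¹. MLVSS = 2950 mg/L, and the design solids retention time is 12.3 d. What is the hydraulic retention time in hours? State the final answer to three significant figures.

τ ≈ 87.0 h

Rearranging the biomass balance for a CMAS with decay, V = Y·Q·ΔS·θ_c / [X·(1+k_d θ_c)] = 0.687 × 580 × (2440 − 3.33) × 12.3 / [2950 × (1 + 0.0753 × 12.3)] = 1.19×10^7 / 5682 = 2102 m³.
τ = V/Q = 2102/580 = 3.624 d, or 86.97 h.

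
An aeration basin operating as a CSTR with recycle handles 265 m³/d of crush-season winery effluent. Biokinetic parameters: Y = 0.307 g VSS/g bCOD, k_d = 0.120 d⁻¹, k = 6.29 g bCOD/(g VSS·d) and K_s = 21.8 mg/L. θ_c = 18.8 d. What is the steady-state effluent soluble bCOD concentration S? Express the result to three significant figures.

S ≈ 2.15 mg/L

Effluent substrate depends only on kinetics and SRT: S = K_s(1 + k_d θ_c) / [θ_c(Yk − k_d) − 1] = 21.8 × (1 + 0.120 × 18.8) / [18.8 × (0.307 × 6.29 − 0.120) − 1] = 70.98 / 33.05 = 2.148 mg/L.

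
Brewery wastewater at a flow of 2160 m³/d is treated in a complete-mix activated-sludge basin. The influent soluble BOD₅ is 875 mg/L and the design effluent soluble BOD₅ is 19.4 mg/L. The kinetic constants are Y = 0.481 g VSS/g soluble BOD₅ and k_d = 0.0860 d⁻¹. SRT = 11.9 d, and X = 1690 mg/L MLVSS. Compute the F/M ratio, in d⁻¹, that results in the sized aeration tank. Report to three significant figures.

Rearranging the biomass balance for a CMAS with decay, V = Y·Q·ΔS·θ_c / [X·(1+k_d θ_c)] = 0.481 × 2160 × (875 − 19.4) × 11.9 / [1690 × (1 + 0.0860 × 11.9)] = 1.06×10^7 / 3420 = 3093 m³.
F/M = applied load / biomass = Q·S₀/(V·X) = 2160 × 875 / (3093 × 1690) = 0.3615 d⁻¹.

F/M ≈ 0.362 d⁻¹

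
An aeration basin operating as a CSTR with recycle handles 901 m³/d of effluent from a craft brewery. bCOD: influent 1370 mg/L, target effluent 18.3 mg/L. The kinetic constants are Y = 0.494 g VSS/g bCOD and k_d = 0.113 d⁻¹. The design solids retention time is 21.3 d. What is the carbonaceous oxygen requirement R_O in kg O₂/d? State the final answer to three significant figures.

R_O ≈ 967 kg O₂/d

The observed yield is Y_obs = Y/(1 + k_d·θ_c) = 0.494 / (1 + 0.113 × 21.3) = 0.494 / 3.407 = 0.1450 g VSS per g bCOD removed.
Mass of bCOD removed per day: Q(S₀ − S) = 901 × 1352 g/m³ = 1218 kg/d.
Net sludge production P_X = 0.1450 × 1218 = 176.6 kg VSS/d.
R_O = Q·ΔS − 1.42 P_X = 1218 − 250.8 = 967.1 kg O₂/d.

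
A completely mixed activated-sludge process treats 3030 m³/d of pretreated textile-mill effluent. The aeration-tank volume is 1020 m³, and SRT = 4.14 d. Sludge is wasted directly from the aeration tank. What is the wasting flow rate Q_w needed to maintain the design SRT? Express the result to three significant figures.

Q_w ≈ 246 m³/d

With mixed-liquor wasting, θ_c = V/Q_w, so Q_w = V/θ_c = 1020/4.14 = 246.4 m³/d.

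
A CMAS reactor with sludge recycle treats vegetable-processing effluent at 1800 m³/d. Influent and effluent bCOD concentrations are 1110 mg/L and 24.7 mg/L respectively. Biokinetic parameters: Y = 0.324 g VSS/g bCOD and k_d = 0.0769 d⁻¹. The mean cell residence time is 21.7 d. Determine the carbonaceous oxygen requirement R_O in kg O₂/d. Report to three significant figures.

R_O ≈ 1620 kg O₂/d

Y_obs = Y / (1 + k_d θ_c) = 0.324 / (1 + 0.0769 × 21.7) = 0.324 / 2.669 = 0.1214.
ΔS = 1110 − 24.7 = 1085 mg/L, so the substrate removal rate is 1800 × 1085/1000 = 1954 kg bCOD/d.
P_X = Y_obs·Q·(S₀ − S) = 0.1214 × 1954 = 237.2 kg VSS/d.
R_O = Q·(S₀ − S) − 1.42·P_X = 1954 − 1.42 × 237.2 = 1617 kg O₂/d.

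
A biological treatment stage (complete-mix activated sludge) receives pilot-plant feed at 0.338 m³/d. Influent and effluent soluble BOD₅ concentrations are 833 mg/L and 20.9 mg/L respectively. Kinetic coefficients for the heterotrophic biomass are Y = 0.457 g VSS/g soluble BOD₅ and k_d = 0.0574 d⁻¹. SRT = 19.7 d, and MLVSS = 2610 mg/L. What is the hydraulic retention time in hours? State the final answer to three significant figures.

τ ≈ 31.6 h

From the SRT design equation V = Y Q (S₀−S) θ_c / [X (1 + k_d θ_c)] = 0.457 × 0.338 × (833 − 20.9) × 19.7 / [2610 × (1 + 0.0574 × 19.7)] = 2.47×10^3 / 5561 = 0.4444 m³.
Hydraulic retention time τ = V/Q = 0.4444 / 0.338 = 1.315 d = 31.55 h.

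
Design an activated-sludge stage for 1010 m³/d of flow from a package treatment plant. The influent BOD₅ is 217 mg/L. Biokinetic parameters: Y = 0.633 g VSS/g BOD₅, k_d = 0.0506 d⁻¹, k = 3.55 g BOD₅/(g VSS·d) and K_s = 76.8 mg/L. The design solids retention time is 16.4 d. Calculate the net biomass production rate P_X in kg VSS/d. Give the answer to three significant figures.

For a completely mixed reactor with recycle the Lawrence–McCarty relation gives S = K_s·(1 + k_d·θ_c) / [θ_c·(Y·k − k_d) − 1] = 76.8 × (1 + 0.0506 × 16.4) / [16.4 × (0.633 × 3.55 − 0.0506) − 1] = 140.5 / 35.02 = 4.013 mg/L.
Observed yield with endogenous decay: Y_obs = Y / (1 + k_d·θ_c) = 0.633 / (1 + 0.0506 × 16.4) = 0.633 / 1.830 = 0.3459 g VSS/g BOD₅.
Q·(S₀ − S) = 1010 × (217 − 4.01) × 10⁻³ = 215.1 kg/d removed.
Biomass produced: P_X = Y_obs·Q·ΔS = 0.3459 × 215.1 ≈ 74.42 kg VSS/d.

P_X ≈ 74.4 kg VSS/d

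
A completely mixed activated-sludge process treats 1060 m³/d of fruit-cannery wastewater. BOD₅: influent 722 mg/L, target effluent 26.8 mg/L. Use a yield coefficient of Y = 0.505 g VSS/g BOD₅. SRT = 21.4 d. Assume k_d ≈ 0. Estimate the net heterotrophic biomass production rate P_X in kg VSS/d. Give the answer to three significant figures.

P_X ≈ 372 kg VSS/d

No decay correction is needed, so Y_obs = Y = 0.505.
Substrate removed = Q·(S₀ − S) = 1060 m³/d × (722 − 26.8) g/m³ = 7.37×10^5 g/d = 736.9 kg/d.
Biomass produced: P_X = Y_obs·Q·ΔS = 0.5050 × 736.9 ≈ 372.1 kg VSS/d.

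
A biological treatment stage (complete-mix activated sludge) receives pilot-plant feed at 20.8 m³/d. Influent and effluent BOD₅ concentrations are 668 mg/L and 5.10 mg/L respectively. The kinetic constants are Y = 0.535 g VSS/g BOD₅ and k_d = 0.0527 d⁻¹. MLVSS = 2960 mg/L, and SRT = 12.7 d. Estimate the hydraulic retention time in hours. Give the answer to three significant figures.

τ ≈ 21.9 h

From the SRT design equation V = Y Q (S₀−S) θ_c / [X (1 + k_d θ_c)] = 0.535 × 20.8 × (668 − 5.10) × 12.7 / [2960 × (1 + 0.0527 × 12.7)] = 9.37×10^4 / 4941 = 18.96 m³.
HRT = V/Q = 18.96 m³ / 20.8 m³·d⁻¹ = 0.9116 d × 24 = 21.88 h.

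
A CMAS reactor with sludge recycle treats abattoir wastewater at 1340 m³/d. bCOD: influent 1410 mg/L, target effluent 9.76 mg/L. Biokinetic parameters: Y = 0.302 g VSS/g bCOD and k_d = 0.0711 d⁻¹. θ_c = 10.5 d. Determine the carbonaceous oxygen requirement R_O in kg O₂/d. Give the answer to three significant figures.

R_O ≈ 1420 kg O₂/d

Y_obs = Y / (1 + k_d θ_c) = 0.302 / (1 + 0.0711 × 10.5) = 0.302 / 1.747 = 0.1729.
Substrate removed = Q·(S₀ − S) = 1340 m³/d × (1410 − 9.76) g/m³ = 1.88×10^6 g/d = 1876 kg/d.
Net sludge production P_X = 0.1729 × 1876 = 324.4 kg VSS/d.
R_O = Q·(S₀ − S) − 1.42·P_X = 1876 − 1.42 × 324.4 = 1416 kg O₂/d.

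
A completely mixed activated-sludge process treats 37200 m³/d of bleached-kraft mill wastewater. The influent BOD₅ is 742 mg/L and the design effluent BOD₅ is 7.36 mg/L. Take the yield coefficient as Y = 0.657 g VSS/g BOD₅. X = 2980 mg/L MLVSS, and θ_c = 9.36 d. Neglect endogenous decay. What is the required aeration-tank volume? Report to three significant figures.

V ≈ 56400 m³

With k_d = 0 the design equation reduces to V = Y Q (S₀−S) θ_c / X = 0.657 × 37200 × (742 − 7.36) × 9.36 / 2980 = 56395 m³.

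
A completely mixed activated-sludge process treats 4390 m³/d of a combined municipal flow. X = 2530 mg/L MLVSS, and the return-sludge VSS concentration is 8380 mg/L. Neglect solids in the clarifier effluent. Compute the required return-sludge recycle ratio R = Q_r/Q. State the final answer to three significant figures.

Mass balance around the secondary clarifier (neglecting effluent solids): R = X / (X_r − X) = 2530 / (8380 − 2530) = 0.4325.

R ≈ 0.432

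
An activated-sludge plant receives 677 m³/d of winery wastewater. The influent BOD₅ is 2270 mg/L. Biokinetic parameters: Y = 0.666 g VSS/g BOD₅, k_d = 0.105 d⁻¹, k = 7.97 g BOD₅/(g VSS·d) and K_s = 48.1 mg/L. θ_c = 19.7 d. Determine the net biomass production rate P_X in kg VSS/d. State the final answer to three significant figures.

P_X ≈ 333 kg VSS/d

Effluent substrate depends only on kinetics and SRT: S = K_s(1 + k_d θ_c) / [θ_c(Yk − k_d) − 1] = 48.1 × (1 + 0.105 × 19.7) / [19.7 × (0.666 × 7.97 − 0.105) − 1] = 147.6 / 101.5 = 1.454 mg/L.
Observed yield with endogenous decay: Y_obs = Y / (1 + k_d·θ_c) = 0.666 / (1 + 0.105 × 19.7) = 0.666 / 3.068 = 0.2170 g VSS/g BOD₅.
Mass of BOD₅ removed per day: Q(S₀ − S) = 677 × 2269 g/m³ = 1536 kg/d.
So the net sludge growth is P_X = 0.2170 × 1536 = 333.3 kg VSS/d.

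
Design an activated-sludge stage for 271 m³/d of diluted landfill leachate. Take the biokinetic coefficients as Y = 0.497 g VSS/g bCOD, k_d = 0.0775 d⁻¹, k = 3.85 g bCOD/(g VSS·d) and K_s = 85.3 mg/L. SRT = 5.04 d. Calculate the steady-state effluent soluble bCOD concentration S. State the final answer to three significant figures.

Effluent substrate depends only on kinetics and SRT: S = K_s(1 + k_d θ_c) / [θ_c(Yk − k_d) − 1] = 85.3 × (1 + 0.0775 × 5.04) / [5.04 × (0.497 × 3.85 − 0.0775) − 1] = 118.6 / 8.253 = 14.37 mg/L.

S ≈ 14.4 mg/L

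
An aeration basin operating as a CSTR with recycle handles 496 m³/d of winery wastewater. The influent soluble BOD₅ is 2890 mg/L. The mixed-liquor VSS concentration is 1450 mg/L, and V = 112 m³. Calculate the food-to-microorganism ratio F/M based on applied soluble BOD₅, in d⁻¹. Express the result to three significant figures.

F/M ≈ 8.83 d⁻¹

Food-to-microorganism ratio F/M = Q S₀ / (V X) = 496 × 2890 / (112.0 × 1450) = 8.827 d⁻¹.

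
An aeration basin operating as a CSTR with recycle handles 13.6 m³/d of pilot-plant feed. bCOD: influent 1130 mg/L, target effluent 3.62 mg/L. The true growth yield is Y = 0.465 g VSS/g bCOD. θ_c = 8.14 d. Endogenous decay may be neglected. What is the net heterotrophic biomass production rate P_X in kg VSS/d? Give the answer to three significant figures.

P_X ≈ 7.12 kg VSS/d

No decay correction is needed, so Y_obs = Y = 0.465.
Q·(S₀ − S) = 13.6 × (1130 − 3.62) × 10⁻³ = 15.32 kg/d removed.
Net biomass production P_X = Y_obs × Q·(S₀ − S) = 0.4650 × 15.32 = 7.123 kg VSS/d.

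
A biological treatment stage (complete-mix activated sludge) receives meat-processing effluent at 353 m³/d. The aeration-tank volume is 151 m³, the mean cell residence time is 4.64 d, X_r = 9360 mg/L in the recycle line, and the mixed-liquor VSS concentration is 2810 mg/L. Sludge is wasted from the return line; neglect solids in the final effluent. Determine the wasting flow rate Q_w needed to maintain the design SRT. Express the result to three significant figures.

θ_c = V·X/(Q_w·X_r) when wasting from the recycle, so Q_w = V·X/(θ_c·X_r) = 151.0 × 2810 / (4.64 × 9360) = 9.770 m³/d.

Q_w ≈ 9.77 m³/d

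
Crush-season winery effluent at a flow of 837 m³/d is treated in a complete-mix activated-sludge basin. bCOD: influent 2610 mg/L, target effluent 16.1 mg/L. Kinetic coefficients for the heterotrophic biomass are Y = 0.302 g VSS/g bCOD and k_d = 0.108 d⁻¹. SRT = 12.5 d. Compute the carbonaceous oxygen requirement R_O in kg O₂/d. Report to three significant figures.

R_O ≈ 1770 kg O₂/d

Y_obs = Y / (1 + k_d θ_c) = 0.302 / (1 + 0.108 × 12.5) = 0.302 / 2.350 = 0.1285.
Q·(S₀ − S) = 837 × (2610 − 16.1) × 10⁻³ = 2171 kg/d removed.
P_X = Y_obs·Q·(S₀ − S) = 0.1285 × 2171 = 279.0 kg VSS/d.
R_O = Q·ΔS − 1.42 P_X = 2171 − 396.2 = 1775 kg O₂/d.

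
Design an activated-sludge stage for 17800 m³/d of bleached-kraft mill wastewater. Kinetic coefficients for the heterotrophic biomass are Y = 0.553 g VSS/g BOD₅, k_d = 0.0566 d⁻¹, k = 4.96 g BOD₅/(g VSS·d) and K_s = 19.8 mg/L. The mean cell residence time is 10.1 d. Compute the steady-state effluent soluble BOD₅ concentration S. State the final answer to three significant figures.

For a completely mixed reactor with recycle the Lawrence–McCarty relation gives S = K_s·(1 + k_d·θ_c) / [θ_c·(Y·k − k_d) − 1] = 19.8 × (1 + 0.0566 × 10.1) / [10.1 × (0.553 × 4.96 − 0.0566) − 1] = 31.12 / 26.13 = 1.191 mg/L.

S ≈ 1.19 mg/L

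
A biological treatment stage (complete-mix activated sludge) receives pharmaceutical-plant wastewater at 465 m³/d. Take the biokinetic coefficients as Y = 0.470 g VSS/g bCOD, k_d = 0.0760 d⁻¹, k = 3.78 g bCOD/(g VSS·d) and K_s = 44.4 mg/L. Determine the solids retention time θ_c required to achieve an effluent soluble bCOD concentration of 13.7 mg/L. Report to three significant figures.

θ_c ≈ 2.92 d

From 1/θ_c = Y·k·S/(K_s + S) − k_d: Y·k·S/(K_s+S) = 0.470 × 3.78 × 13.7 / (44.4 + 13.7) = 0.4189 d⁻¹.
θ_c = 1/(μ − k_d) = 1/(0.4189 − 0.0760) = 1/0.3429 = 2.916 d.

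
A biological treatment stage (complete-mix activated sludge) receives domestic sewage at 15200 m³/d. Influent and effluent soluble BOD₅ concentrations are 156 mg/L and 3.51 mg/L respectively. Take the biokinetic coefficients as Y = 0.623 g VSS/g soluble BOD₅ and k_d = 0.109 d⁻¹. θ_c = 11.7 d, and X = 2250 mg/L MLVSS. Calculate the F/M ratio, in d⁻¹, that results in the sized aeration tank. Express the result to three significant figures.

F/M ≈ 0.319 d⁻¹

From the SRT design equation V = Y Q (S₀−S) θ_c / [X (1 + k_d θ_c)] = 0.623 × 15200 × (156 − 3.51) × 11.7 / [2250 × (1 + 0.109 × 11.7)] = 1.69×10^7 / 5119 = 3300 m³.
F/M = applied load / biomass = Q·S₀/(V·X) = 15200 × 156 / (3300 × 2250) = 0.3193 d⁻¹.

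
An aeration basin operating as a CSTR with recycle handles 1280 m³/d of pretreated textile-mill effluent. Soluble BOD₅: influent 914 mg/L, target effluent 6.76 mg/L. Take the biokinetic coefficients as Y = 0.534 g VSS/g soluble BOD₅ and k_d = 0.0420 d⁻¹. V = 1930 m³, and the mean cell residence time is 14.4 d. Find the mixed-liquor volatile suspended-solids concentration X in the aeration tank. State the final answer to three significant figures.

From V·X·(1 + k_d·θ_c) = Y·Q·(S₀ − S)·θ_c: X = 0.534 × 1280 × (914 − 6.76) × 14.4 / [1930 × (1 + 0.0420 × 14.4)] = 2883 mg/L.

X ≈ 2880 mg/L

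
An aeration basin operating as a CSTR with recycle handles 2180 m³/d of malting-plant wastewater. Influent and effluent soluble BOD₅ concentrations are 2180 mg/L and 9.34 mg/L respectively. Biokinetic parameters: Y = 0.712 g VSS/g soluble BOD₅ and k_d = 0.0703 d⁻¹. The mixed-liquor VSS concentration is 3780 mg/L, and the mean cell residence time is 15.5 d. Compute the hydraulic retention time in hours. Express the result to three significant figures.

From the SRT design equation V = Y Q (S₀−S) θ_c / [X (1 + k_d θ_c)] = 0.712 × 2180 × (2180 − 9.34) × 15.5 / [3780 × (1 + 0.0703 × 15.5)] = 5.22×10^7 / 7899 = 6611 m³.
HRT = V/Q = 6611 m³ / 2180 m³·d⁻¹ = 3.033 d × 24 = 72.79 h.

τ ≈ 72.8 h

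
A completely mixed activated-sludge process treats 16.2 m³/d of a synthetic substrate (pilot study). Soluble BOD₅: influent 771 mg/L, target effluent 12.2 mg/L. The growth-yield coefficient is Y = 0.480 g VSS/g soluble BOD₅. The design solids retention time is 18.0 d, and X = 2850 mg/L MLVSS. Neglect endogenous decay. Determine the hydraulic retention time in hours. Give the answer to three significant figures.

τ ≈ 55.2 h

With k_d = 0 the design equation reduces to V = Y Q (S₀−S) θ_c / X = 0.480 × 16.2 × (771 − 12.2) × 18.0 / 2850 = 37.27 m³.
HRT = V/Q = 37.27 m³ / 16.2 m³·d⁻¹ = 2.300 d × 24 = 55.21 h.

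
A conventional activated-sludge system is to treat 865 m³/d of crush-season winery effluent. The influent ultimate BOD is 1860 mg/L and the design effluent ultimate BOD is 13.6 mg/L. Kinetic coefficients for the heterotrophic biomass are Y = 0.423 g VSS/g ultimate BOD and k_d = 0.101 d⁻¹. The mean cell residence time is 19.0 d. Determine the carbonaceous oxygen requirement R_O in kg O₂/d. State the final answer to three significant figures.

R_O ≈ 1270 kg O₂/d

Correct the yield for decay: Y_obs = Y/(1 + k_d θ_c) = 0.423 / (1 + 0.101 × 19.0) = 0.423 / 2.919 = 0.1449.
Q·(S₀ − S) = 865 × (1860 − 13.6) × 10⁻³ = 1597 kg/d removed.
Net sludge production P_X = 0.1449 × 1597 = 231.4 kg VSS/d.
Carbonaceous O₂ demand = substrate oxidised − cell-mass equivalent = 1597 − 1.42 × 231.4 = 1268 kg O₂/d.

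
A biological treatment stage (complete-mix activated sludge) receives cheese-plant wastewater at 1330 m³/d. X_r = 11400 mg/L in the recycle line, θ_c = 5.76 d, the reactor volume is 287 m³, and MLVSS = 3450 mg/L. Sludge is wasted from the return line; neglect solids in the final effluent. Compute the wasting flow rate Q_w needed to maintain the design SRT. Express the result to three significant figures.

Q_w ≈ 15.1 m³/d

Q_w = (V·X)/(θ_c X_r) = 287.0 × 3450 / (5.76 × 11400) = 15.08 m³/d.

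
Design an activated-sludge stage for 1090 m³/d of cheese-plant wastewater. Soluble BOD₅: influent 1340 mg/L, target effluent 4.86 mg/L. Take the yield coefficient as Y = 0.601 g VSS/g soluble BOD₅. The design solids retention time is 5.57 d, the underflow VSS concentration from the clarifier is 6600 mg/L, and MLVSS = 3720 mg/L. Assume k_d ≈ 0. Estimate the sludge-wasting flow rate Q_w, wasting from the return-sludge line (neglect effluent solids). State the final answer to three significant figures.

With k_d = 0 the design equation reduces to V = Y Q (S₀−S) θ_c / X = 0.601 × 1090 × (1340 − 4.86) × 5.57 / 3720 = 1310 m³.
θ_c = V·X/(Q_w·X_r) when wasting from the recycle, so Q_w = V·X/(θ_c·X_r) = 1310 × 3720 / (5.57 × 6600) = 132.5 m³/d.

Q_w ≈ 133 m³/d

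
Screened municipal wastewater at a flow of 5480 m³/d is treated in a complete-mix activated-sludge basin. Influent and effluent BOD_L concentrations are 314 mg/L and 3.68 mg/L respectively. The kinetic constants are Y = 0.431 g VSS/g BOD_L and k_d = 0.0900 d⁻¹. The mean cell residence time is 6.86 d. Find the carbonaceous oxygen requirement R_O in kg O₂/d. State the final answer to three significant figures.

The observed yield is Y_obs = Y/(1 + k_d·θ_c) = 0.431 / (1 + 0.0900 × 6.86) = 0.431 / 1.617 = 0.2665 g VSS per g BOD_L removed.
ΔS = 314 − 3.68 = 310.3 mg/L, so the substrate removal rate is 5480 × 310.3/1000 = 1701 kg BOD_L/d.
P_X = Y_obs·Q·(S₀ − S) = 0.2665 × 1701 = 453.2 kg VSS/d.
Carbonaceous O₂ demand = substrate oxidised − cell-mass equivalent = 1701 − 1.42 × 453.2 = 1057 kg O₂/d.

R_O ≈ 1060 kg O₂/d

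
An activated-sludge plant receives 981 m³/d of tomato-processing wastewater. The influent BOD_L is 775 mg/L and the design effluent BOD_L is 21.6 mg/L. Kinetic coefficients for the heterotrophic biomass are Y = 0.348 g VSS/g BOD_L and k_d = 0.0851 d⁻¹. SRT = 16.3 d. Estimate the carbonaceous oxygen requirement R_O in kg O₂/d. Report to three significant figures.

Observed yield with endogenous decay: Y_obs = Y / (1 + k_d·θ_c) = 0.348 / (1 + 0.0851 × 16.3) = 0.348 / 2.387 = 0.1458 g VSS/g BOD_L.
ΔS = 775 − 21.6 = 753.4 mg/L, so the substrate removal rate is 981 × 753.4/1000 = 739.1 kg BOD_L/d.
Net sludge production P_X = 0.1458 × 739.1 = 107.7 kg VSS/d.
R_O = Q·(S₀ − S) − 1.42·P_X = 739.1 − 1.42 × 107.7 = 586.1 kg O₂/d.

R_O ≈ 586 kg O₂/d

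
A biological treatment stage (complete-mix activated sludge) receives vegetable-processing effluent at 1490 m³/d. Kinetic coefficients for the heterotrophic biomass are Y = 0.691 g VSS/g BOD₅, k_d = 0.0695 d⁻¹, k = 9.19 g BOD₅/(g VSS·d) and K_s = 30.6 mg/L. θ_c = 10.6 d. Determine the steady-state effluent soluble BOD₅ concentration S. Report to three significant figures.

From the Monod/SRT balance for a CMAS, S = K_s·(1+k_d θ_c)/[θ_c·(Y k − k_d) − 1] = 30.6 × (1 + 0.0695 × 10.6) / [10.6 × (0.691 × 9.19 − 0.0695) − 1] = 53.14 / 65.58 = 0.8104 mg/L.

S ≈ 0.810 mg/L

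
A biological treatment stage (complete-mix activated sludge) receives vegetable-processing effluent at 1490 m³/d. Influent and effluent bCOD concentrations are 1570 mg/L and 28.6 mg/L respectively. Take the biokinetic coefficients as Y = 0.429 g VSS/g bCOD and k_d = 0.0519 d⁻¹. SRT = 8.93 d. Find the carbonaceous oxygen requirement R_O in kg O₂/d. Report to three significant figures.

R_O ≈ 1340 kg O₂/d

The observed yield is Y_obs = Y/(1 + k_d·θ_c) = 0.429 / (1 + 0.0519 × 8.93) = 0.429 / 1.463 = 0.2931 g VSS per g bCOD removed.
Substrate removed = Q·(S₀ − S) = 1490 m³/d × (1570 − 28.6) g/m³ = 2.3×10^6 g/d = 2297 kg/d.
Biomass synthesised: P_X = Y_obs × 2297 = 673.2 kg VSS/d.
Carbonaceous O₂ demand = substrate oxidised − cell-mass equivalent = 2297 − 1.42 × 673.2 = 1341 kg O₂/d.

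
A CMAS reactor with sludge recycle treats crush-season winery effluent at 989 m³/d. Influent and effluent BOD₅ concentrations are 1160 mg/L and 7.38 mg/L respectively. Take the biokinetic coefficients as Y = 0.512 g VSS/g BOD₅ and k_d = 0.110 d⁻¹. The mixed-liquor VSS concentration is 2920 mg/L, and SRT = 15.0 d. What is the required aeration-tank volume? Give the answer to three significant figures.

V ≈ 1130 m³

From the SRT design equation V = Y Q (S₀−S) θ_c / [X (1 + k_d θ_c)] = 0.512 × 989 × (1160 − 7.38) × 15.0 / [2920 × (1 + 0.110 × 15.0)] = 8.75×10^6 / 7738 = 1131 m³.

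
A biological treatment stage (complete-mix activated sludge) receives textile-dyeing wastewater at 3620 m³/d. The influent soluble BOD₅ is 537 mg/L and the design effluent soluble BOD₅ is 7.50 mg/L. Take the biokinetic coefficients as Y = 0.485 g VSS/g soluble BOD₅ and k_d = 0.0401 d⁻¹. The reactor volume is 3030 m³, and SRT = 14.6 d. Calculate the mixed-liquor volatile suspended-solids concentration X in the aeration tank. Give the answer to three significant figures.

X ≈ 2830 mg/L

X = Y·Q·ΔS·θ_c / [V·(1 + k_d θ_c)] = 0.485 × 3620 × (537 − 7.50) × 14.6 / [3030 × (1 + 0.0401 × 14.6)] = 2825 mg/L.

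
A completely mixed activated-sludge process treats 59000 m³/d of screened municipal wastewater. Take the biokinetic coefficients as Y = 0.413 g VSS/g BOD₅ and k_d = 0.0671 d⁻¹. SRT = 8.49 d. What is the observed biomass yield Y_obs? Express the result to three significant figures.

Y_obs ≈ 0.263 g VSS/g BOD₅

Y_obs = Y / (1 + k_d θ_c) = 0.413 / (1 + 0.0671 × 8.49) = 0.413 / 1.570 = 0.2631.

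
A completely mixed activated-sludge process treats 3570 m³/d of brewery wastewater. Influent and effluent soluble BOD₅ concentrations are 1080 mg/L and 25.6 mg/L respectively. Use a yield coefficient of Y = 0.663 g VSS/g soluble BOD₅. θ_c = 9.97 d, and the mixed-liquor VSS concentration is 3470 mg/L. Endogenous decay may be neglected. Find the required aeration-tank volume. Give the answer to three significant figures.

V·X = Y·Q·ΔS·θ_c gives V = 0.663 × 3570 × (1080 − 25.6) × 9.97 / 3470 = 7171 m³.

V ≈ 7170 m³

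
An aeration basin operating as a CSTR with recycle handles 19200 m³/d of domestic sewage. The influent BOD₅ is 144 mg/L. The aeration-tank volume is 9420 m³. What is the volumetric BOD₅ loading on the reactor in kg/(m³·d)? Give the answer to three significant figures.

L_v ≈ 0.294 kg BOD₅/(m³·d)

Applied BOD₅ load per unit volume = Q·S₀/V = (19200 × 144/1000)/9420 = 0.2935 kg BOD₅·m⁻³·d⁻¹.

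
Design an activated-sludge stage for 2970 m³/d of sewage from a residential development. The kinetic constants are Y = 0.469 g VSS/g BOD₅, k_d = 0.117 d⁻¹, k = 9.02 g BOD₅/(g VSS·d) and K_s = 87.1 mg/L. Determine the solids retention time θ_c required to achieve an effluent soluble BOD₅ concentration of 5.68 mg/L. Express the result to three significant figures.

From 1/θ_c = Y·k·S/(K_s + S) − k_d: Y·k·S/(K_s+S) = 0.469 × 9.02 × 5.68 / (87.1 + 5.68) = 0.2590 d⁻¹.
Then 1/θ_c = μ − k_d = 0.2590 − 0.117 = 0.1420 d⁻¹, giving θ_c = 7.043 d.

θ_c ≈ 7.04 d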